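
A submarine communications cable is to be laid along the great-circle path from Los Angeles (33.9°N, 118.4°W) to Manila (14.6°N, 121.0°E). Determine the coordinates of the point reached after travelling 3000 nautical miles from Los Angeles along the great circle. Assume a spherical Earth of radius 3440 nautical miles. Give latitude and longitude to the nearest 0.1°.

Convert each endpoint to a unit vector on the sphere (x = cos φ cos λ, y = cos φ sin λ, z = sin φ).
The central angle between the endpoints is δ = arccos(p₁·p₂) ≈ 1.842 rad (105.6°). The total great-circle distance is δ·R ≈ 1.842 × 3440 ≈ 6338 nmi, so the target fraction is f = 3000/6338 ≈ 0.473.
Interpolate at f ≈ 0.473 with slerp weights a = sin((1−f)δ)/sin δ ≈ 0.856, b = sin(fδ)/sin δ ≈ 0.795.
p = a·p₁ + b·p₂ ≈ (-0.734, 0.034, 0.678); φ = arcsin(p_z) ≈ 42.69°, λ = atan2(p_y, p_x) ≈ 177.35°.

≈ 42.7°N, 177.4°E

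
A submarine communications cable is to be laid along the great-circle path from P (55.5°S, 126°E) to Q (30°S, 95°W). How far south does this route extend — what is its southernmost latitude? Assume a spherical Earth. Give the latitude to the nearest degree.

The great circle lies in the plane with unit normal n̂ = (p₁ × p₂)/|p₁ × p₂|.
Here n̂_z ≈ +0.322; the vertex latitude is φ_max = arccos|n̂_z| ≈ 71.2°.
Check via Clairaut: cos φ_max = |cos φ₁| · sin C = cos(55.5°)·sin(145.3°) ≈ 0.322, again giving ≈ 71.2°.

≈ 71°S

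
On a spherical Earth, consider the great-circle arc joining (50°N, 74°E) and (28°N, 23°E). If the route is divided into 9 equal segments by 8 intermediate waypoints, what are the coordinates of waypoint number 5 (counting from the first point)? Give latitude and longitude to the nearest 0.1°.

≈ (40.5°N, 41.5°E)

Write both endpoints as unit vectors p₁, p₂ with components (cos φ cos λ, cos φ sin λ, sin φ).
The central angle between the endpoints is δ = arccos(p₁·p₂) ≈ 0.772 rad (44.2°).
Interpolate at f = 5/9 with slerp weights a = sin((1−f)δ)/sin δ ≈ 0.482, b = sin(fδ)/sin δ ≈ 0.596.
p = a·p₁ + b·p₂ ≈ (0.570, 0.504, 0.649); φ = arcsin(p_z) ≈ 40.49°, λ = atan2(p_y, p_x) ≈ 41.47°.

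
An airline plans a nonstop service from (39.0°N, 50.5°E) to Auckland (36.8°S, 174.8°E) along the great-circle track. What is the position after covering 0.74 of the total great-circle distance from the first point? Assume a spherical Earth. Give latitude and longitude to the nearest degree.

The haversine formula gives a central angle δ ≈ 2.386 rad (136.7°) between the endpoints.
Interpolate at f = 0.74 with slerp weights a = sin((1−f)δ)/sin δ ≈ 0.847, b = sin(fδ)/sin δ ≈ 1.430.
p = a·p₁ + b·p₂ ≈ (-0.722, 0.612, -0.324); φ = arcsin(p_z) ≈ -18.88°, λ = atan2(p_y, p_x) ≈ 139.70°.

≈ (19°S, 140°E)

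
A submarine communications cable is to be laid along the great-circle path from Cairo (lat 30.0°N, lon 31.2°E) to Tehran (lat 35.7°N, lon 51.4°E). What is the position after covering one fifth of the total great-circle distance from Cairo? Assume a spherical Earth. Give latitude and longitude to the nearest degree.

Convert each endpoint to a unit vector on the sphere (x = cos φ cos λ, y = cos φ sin λ, z = sin φ).
The central angle between the endpoints is δ = arccos(p₁·p₂) ≈ 0.312 rad (17.9°).
Interpolate at f = 1/5 with slerp weights a = sin((1−f)δ)/sin δ ≈ 0.805, b = sin(fδ)/sin δ ≈ 0.203.
p = a·p₁ + b·p₂ ≈ (0.699, 0.490, 0.521); φ = arcsin(p_z) ≈ 31.39°, λ = atan2(p_y, p_x) ≈ 35.03°.

≈ lat 31°N, lon 35°E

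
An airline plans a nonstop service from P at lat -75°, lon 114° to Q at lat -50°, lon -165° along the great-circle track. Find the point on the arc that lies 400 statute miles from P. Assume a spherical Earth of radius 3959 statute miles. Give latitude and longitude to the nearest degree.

≈ lat -75°, lon 136°

Write both endpoints as unit vectors p₁, p₂ with components (cos φ cos λ, cos φ sin λ, sin φ).
The central angle between the endpoints is δ = arccos(p₁·p₂) ≈ 0.698 rad (40.0°). The total great-circle distance is δ·R ≈ 0.698 × 3959 ≈ 2764 mi, so the target fraction is f = 400/2764 ≈ 0.145.
Interpolate at f ≈ 0.145 with slerp weights a = sin((1−f)δ)/sin δ ≈ 0.875, b = sin(fδ)/sin δ ≈ 0.157.
p = a·p₁ + b·p₂ ≈ (-0.189, 0.181, -0.965); φ = arcsin(p_z) ≈ -74.82°, λ = atan2(p_y, p_x) ≈ 136.36°.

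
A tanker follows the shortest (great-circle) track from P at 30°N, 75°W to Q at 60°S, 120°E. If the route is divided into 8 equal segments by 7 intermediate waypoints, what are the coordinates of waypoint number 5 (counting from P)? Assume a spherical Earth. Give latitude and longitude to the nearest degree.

≈ 60°S, 104°W

From cos δ = sin φ₁ sin φ₂ + cos φ₁ cos φ₂ cos Δλ, the central angle is δ ≈ 2.589 rad (148.4°).
Interpolate at f = 5/8 with slerp weights a = sin((1−f)δ)/sin δ ≈ 1.573, b = sin(fδ)/sin δ ≈ 1.904.
p = a·p₁ + b·p₂ ≈ (-0.123, -0.492, -0.862); φ = arcsin(p_z) ≈ -59.55°, λ = atan2(p_y, p_x) ≈ -104.08°.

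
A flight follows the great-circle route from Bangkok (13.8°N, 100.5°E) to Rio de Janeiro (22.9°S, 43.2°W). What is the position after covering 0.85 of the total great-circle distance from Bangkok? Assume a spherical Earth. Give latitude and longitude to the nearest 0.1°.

From cos δ = sin φ₁ sin φ₂ + cos φ₁ cos φ₂ cos Δλ, the central angle is δ ≈ 2.521 rad (144.5°).
Interpolate at f = 0.85 with slerp weights a = sin((1−f)δ)/sin δ ≈ 0.635, b = sin(fδ)/sin δ ≈ 1.446.
p = a·p₁ + b·p₂ ≈ (0.859, -0.305, -0.411); φ = arcsin(p_z) ≈ -24.28°, λ = atan2(p_y, p_x) ≈ -19.57°.

≈ 24.3°S, 19.6°W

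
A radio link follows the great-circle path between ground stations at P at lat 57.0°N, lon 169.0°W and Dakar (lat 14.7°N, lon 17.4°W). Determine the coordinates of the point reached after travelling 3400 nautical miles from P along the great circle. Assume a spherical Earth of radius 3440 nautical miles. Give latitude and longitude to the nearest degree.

≈ lat 59°N, lon 40°W

From cos δ = sin φ₁ sin φ₂ + cos φ₁ cos φ₂ cos Δλ, the central angle is δ ≈ 1.824 rad (104.5°). The total great-circle distance is δ·R ≈ 1.824 × 3440 ≈ 6275 nmi, so the target fraction is f = 3400/6275 ≈ 0.542.
Interpolate at f ≈ 0.542 with slerp weights a = sin((1−f)δ)/sin δ ≈ 0.766, b = sin(fδ)/sin δ ≈ 0.863.
p = a·p₁ + b·p₂ ≈ (0.387, -0.329, 0.862); φ = arcsin(p_z) ≈ 59.49°, λ = atan2(p_y, p_x) ≈ -40.41°.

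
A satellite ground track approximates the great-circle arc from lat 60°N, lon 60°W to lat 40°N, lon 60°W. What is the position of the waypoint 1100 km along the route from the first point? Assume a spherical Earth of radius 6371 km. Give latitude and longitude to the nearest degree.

≈ lat 50°N, lon 60°W

Write both endpoints as unit vectors p₁, p₂ with components (cos φ cos λ, cos φ sin λ, sin φ).
The central angle between the endpoints is δ = arccos(p₁·p₂) ≈ 0.349 rad (20.0°). The total great-circle distance is δ·R ≈ 0.349 × 6371 ≈ 2224 km, so the target fraction is f = 1100/2224 ≈ 0.495.
Interpolate at f ≈ 0.495 with slerp weights a = sin((1−f)δ)/sin δ ≈ 0.513, b = sin(fδ)/sin δ ≈ 0.502.
p = a·p₁ + b·p₂ ≈ (0.321, -0.555, 0.767); φ = arcsin(p_z) ≈ 50.11°, λ = atan2(p_y, p_x) ≈ -60.00°.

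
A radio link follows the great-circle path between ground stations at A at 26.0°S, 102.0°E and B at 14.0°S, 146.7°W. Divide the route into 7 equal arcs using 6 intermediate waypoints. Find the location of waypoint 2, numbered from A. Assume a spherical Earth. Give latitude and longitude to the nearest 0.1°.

≈ 33.3°S, 134.7°E

Write both endpoints as unit vectors p₁, p₂ with components (cos φ cos λ, cos φ sin λ, sin φ).
The central angle between the endpoints is δ = arccos(p₁·p₂) ≈ 1.783 rad (102.2°).
Interpolate at f = 2/7 with slerp weights a = sin((1−f)δ)/sin δ ≈ 0.978, b = sin(fδ)/sin δ ≈ 0.499.
p = a·p₁ + b·p₂ ≈ (-0.587, 0.594, -0.549); φ = arcsin(p_z) ≈ -33.33°, λ = atan2(p_y, p_x) ≈ 134.67°.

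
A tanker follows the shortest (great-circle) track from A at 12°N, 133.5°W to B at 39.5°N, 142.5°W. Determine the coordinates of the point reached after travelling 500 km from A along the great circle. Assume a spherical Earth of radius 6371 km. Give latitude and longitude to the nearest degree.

The haversine formula gives a central angle δ ≈ 0.500 rad (28.6°) between the endpoints. The total great-circle distance is δ·R ≈ 0.500 × 6371 ≈ 3184 km, so the target fraction is f = 500/3184 ≈ 0.157.
Interpolate at f ≈ 0.157 with slerp weights a = sin((1−f)δ)/sin δ ≈ 0.853, b = sin(fδ)/sin δ ≈ 0.164.
p = a·p₁ + b·p₂ ≈ (-0.675, -0.682, 0.281); φ = arcsin(p_z) ≈ 16.35°, λ = atan2(p_y, p_x) ≈ -134.68°.

≈ 16°N, 135°W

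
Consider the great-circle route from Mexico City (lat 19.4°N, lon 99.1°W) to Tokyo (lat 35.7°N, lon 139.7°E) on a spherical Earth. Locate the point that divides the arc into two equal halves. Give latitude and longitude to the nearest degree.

Write both endpoints as unit vectors p₁, p₂ with components (cos φ cos λ, cos φ sin λ, sin φ).
The central angle between the endpoints is δ = arccos(p₁·p₂) ≈ 1.775 rad (101.7°).
Interpolate at f = 1/2 with slerp weights a = sin((1−f)δ)/sin δ ≈ 0.792, b = sin(fδ)/sin δ ≈ 0.792.
p = a·p₁ + b·p₂ ≈ (-0.609, -0.322, 0.725); φ = arcsin(p_z) ≈ 46.49°, λ = atan2(p_y, p_x) ≈ -152.15°.

≈ lat 46°N, lon 152°W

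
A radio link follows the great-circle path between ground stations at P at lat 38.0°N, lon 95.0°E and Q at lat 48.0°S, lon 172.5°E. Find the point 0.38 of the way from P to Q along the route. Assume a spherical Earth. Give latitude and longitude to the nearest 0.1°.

≈ lat 4.7°N, lon 122.7°E

From cos δ = sin φ₁ sin φ₂ + cos φ₁ cos φ₂ cos Δλ, the central angle is δ ≈ 1.921 rad (110.1°).
Interpolate at f = 0.38 with slerp weights a = sin((1−f)δ)/sin δ ≈ 0.989, b = sin(fδ)/sin δ ≈ 0.710.
p = a·p₁ + b·p₂ ≈ (-0.539, 0.838, 0.081); φ = arcsin(p_z) ≈ 4.65°, λ = atan2(p_y, p_x) ≈ 122.74°.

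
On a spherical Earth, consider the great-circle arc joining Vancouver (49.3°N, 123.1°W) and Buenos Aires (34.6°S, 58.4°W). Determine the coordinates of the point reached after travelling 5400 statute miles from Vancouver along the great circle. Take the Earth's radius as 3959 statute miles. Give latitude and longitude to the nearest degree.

Convert each endpoint to a unit vector on the sphere (x = cos φ cos λ, y = cos φ sin λ, z = sin φ).
The central angle between the endpoints is δ = arccos(p₁·p₂) ≈ 1.773 rad (101.6°). The total great-circle distance is δ·R ≈ 1.773 × 3959 ≈ 7020 mi, so the target fraction is f = 5400/7020 ≈ 0.769.
Interpolate at f ≈ 0.769 with slerp weights a = sin((1−f)δ)/sin δ ≈ 0.406, b = sin(fδ)/sin δ ≈ 0.999.
p = a·p₁ + b·p₂ ≈ (0.286, -0.922, -0.259); φ = arcsin(p_z) ≈ -15.03°, λ = atan2(p_y, p_x) ≈ -72.76°.

≈ 15°S, 73°W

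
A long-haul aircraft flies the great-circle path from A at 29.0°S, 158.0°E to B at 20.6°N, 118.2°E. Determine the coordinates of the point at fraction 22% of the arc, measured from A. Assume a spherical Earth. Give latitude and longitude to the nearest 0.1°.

Write both endpoints as unit vectors p₁, p₂ with components (cos φ cos λ, cos φ sin λ, sin φ).
The central angle between the endpoints is δ = arccos(p₁·p₂) ≈ 1.095 rad (62.7°).
Interpolate at f = 0.22 with slerp weights a = sin((1−f)δ)/sin δ ≈ 0.848, b = sin(fδ)/sin δ ≈ 0.268.
p = a·p₁ + b·p₂ ≈ (-0.806, 0.499, -0.317); φ = arcsin(p_z) ≈ -18.47°, λ = atan2(p_y, p_x) ≈ 148.24°.

≈ 18.5°S, 148.2°E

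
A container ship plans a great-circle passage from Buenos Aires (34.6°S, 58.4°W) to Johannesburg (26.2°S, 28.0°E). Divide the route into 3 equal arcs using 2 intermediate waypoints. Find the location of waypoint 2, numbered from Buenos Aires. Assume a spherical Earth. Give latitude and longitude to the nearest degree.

≈ (36°S, 2°E)

From cos δ = sin φ₁ sin φ₂ + cos φ₁ cos φ₂ cos Δλ, the central angle is δ ≈ 1.269 rad (72.7°).
Interpolate at f = 2/3 with slerp weights a = sin((1−f)δ)/sin δ ≈ 0.430, b = sin(fδ)/sin δ ≈ 0.784.
p = a·p₁ + b·p₂ ≈ (0.807, 0.029, -0.590); φ = arcsin(p_z) ≈ -36.18°, λ = atan2(p_y, p_x) ≈ 2.05°.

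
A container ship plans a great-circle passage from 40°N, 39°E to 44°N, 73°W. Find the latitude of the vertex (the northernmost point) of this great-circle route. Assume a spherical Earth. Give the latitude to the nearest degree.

The great circle lies in the plane with unit normal n̂ = (p₁ × p₂)/|p₁ × p₂|.
Here n̂_z ≈ -0.526; the vertex latitude is φ_max = arccos|n̂_z| ≈ 58.2°.

≈ 58°N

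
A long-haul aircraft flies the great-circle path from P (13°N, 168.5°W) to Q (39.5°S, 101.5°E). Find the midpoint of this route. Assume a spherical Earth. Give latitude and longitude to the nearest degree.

Write both endpoints as unit vectors p₁, p₂ with components (cos φ cos λ, cos φ sin λ, sin φ).
The central angle between the endpoints is δ = arccos(p₁·p₂) ≈ 1.714 rad (98.2°).
Interpolate at f = 1/2 with slerp weights a = sin((1−f)δ)/sin δ ≈ 0.764, b = sin(fδ)/sin δ ≈ 0.764.
p = a·p₁ + b·p₂ ≈ (-0.847, 0.429, -0.314); φ = arcsin(p_z) ≈ -18.30°, λ = atan2(p_y, p_x) ≈ 153.12°.

≈ (18°S, 153°E)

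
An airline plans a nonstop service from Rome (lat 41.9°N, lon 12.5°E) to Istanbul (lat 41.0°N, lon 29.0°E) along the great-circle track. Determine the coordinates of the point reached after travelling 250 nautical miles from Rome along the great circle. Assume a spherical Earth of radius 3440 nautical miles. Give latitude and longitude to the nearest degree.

Write both endpoints as unit vectors p₁, p₂ with components (cos φ cos λ, cos φ sin λ, sin φ).
The central angle between the endpoints is δ = arccos(p₁·p₂) ≈ 0.216 rad (12.4°). The total great-circle distance is δ·R ≈ 0.216 × 3440 ≈ 743 nmi, so the target fraction is f = 250/743 ≈ 0.336.
Interpolate at f ≈ 0.336 with slerp weights a = sin((1−f)δ)/sin δ ≈ 0.667, b = sin(fδ)/sin δ ≈ 0.339.
p = a·p₁ + b·p₂ ≈ (0.708, 0.231, 0.667); φ = arcsin(p_z) ≈ 41.86°, λ = atan2(p_y, p_x) ≈ 18.09°.

≈ lat 42°N, lon 18°E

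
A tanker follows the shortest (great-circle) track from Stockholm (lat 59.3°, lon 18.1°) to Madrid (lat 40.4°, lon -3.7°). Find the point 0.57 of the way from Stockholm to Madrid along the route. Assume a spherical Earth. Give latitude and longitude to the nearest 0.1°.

Convert each endpoint to a unit vector on the sphere (x = cos φ cos λ, y = cos φ sin λ, z = sin φ).
The central angle between the endpoints is δ = arccos(p₁·p₂) ≈ 0.407 rad (23.3°).
Interpolate at f = 0.57 with slerp weights a = sin((1−f)δ)/sin δ ≈ 0.440, b = sin(fδ)/sin δ ≈ 0.581.
p = a·p₁ + b·p₂ ≈ (0.655, 0.041, 0.755); φ = arcsin(p_z) ≈ 48.99°, λ = atan2(p_y, p_x) ≈ 3.60°.

≈ lat 49.0°, lon 3.6°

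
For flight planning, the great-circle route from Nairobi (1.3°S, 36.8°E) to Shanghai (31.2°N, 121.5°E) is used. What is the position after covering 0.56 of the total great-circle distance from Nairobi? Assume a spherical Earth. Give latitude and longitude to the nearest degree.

Convert each endpoint to a unit vector on the sphere (x = cos φ cos λ, y = cos φ sin λ, z = sin φ).
The central angle between the endpoints is δ = arccos(p₁·p₂) ≈ 1.504 rad (86.1°).
Interpolate at f = 0.56 with slerp weights a = sin((1−f)δ)/sin δ ≈ 0.616, b = sin(fδ)/sin δ ≈ 0.748.
p = a·p₁ + b·p₂ ≈ (0.159, 0.914, 0.373); φ = arcsin(p_z) ≈ 21.92°, λ = atan2(p_y, p_x) ≈ 80.15°.

≈ 22°N, 80°E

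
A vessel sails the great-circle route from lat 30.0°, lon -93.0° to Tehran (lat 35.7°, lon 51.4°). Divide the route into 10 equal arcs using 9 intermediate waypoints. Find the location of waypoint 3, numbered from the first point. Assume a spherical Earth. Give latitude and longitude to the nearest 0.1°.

≈ lat 55.4°, lon -65.8°

The haversine formula gives a central angle δ ≈ 1.855 rad (106.3°) between the endpoints.
Interpolate at f = 3/10 with slerp weights a = sin((1−f)δ)/sin δ ≈ 1.003, b = sin(fδ)/sin δ ≈ 0.550.
p = a·p₁ + b·p₂ ≈ (0.233, -0.518, 0.823); φ = arcsin(p_z) ≈ 55.35°, λ = atan2(p_y, p_x) ≈ -65.78°.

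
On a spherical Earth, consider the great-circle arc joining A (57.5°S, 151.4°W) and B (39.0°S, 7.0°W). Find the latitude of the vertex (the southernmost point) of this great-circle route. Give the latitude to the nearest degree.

≈ 76°S

The great circle lies in the plane with unit normal n̂ = (p₁ × p₂)/|p₁ × p₂|.
Here n̂_z ≈ +0.248; the vertex latitude is φ_max = arccos|n̂_z| ≈ 75.7°.
Check via Clairaut: cos φ_max = |cos φ₁| · sin C = cos(57.5°)·sin(152.6°) ≈ 0.248, again giving ≈ 75.7°.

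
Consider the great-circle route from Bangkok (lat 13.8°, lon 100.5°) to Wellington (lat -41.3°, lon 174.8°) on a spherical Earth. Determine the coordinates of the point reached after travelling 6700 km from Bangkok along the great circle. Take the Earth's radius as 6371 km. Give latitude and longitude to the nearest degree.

≈ lat -28°, lon 146°

Write both endpoints as unit vectors p₁, p₂ with components (cos φ cos λ, cos φ sin λ, sin φ).
The central angle between the endpoints is δ = arccos(p₁·p₂) ≈ 1.531 rad (87.7°). The total great-circle distance is δ·R ≈ 1.531 × 6371 ≈ 9753 km, so the target fraction is f = 6700/9753 ≈ 0.687.
Interpolate at f ≈ 0.687 with slerp weights a = sin((1−f)δ)/sin δ ≈ 0.461, b = sin(fδ)/sin δ ≈ 0.869.
p = a·p₁ + b·p₂ ≈ (-0.732, 0.500, -0.463); φ = arcsin(p_z) ≈ -27.61°, λ = atan2(p_y, p_x) ≈ 145.67°.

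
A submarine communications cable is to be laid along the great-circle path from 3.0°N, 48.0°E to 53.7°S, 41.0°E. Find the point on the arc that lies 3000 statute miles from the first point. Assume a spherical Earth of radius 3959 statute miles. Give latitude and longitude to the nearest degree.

≈ 40°S, 44°E

Convert each endpoint to a unit vector on the sphere (x = cos φ cos λ, y = cos φ sin λ, z = sin φ).
The central angle between the endpoints is δ = arccos(p₁·p₂) ≈ 0.995 rad (57.0°). The total great-circle distance is δ·R ≈ 0.995 × 3959 ≈ 3939 mi, so the target fraction is f = 3000/3939 ≈ 0.762.
Interpolate at f ≈ 0.762 with slerp weights a = sin((1−f)δ)/sin δ ≈ 0.280, b = sin(fδ)/sin δ ≈ 0.819.
p = a·p₁ + b·p₂ ≈ (0.553, 0.526, -0.646); φ = arcsin(p_z) ≈ -40.23°, λ = atan2(p_y, p_x) ≈ 43.56°.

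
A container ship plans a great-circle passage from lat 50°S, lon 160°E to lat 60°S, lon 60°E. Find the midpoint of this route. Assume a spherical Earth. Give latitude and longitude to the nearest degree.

Write both endpoints as unit vectors p₁, p₂ with components (cos φ cos λ, cos φ sin λ, sin φ).
The central angle between the endpoints is δ = arccos(p₁·p₂) ≈ 0.918 rad (52.6°).
Interpolate at f = 1/2 with slerp weights a = sin((1−f)δ)/sin δ ≈ 0.558, b = sin(fδ)/sin δ ≈ 0.558.
p = a·p₁ + b·p₂ ≈ (-0.197, 0.364, -0.910); φ = arcsin(p_z) ≈ -65.53°, λ = atan2(p_y, p_x) ≈ 118.47°.

≈ lat 66°S, lon 118°E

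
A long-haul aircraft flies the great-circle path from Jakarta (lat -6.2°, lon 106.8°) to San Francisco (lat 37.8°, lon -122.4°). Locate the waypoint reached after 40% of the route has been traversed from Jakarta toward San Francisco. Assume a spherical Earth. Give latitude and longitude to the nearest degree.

The haversine formula gives a central angle δ ≈ 2.189 rad (125.4°) between the endpoints.
Interpolate at f = 0.40 with slerp weights a = sin((1−f)δ)/sin δ ≈ 1.187, b = sin(fδ)/sin δ ≈ 0.942.
p = a·p₁ + b·p₂ ≈ (-0.740, 0.501, 0.449); φ = arcsin(p_z) ≈ 26.70°, λ = atan2(p_y, p_x) ≈ 145.91°.

≈ lat 27°, lon 146°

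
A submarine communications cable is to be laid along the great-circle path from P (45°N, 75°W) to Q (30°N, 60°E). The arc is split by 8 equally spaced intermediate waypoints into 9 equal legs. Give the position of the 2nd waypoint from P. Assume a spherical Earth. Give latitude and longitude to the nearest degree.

≈ (59°N, 49°W)

The haversine formula gives a central angle δ ≈ 1.650 rad (94.6°) between the endpoints.
Interpolate at f = 2/9 with slerp weights a = sin((1−f)δ)/sin δ ≈ 0.962, b = sin(fδ)/sin δ ≈ 0.360.
p = a·p₁ + b·p₂ ≈ (0.332, -0.387, 0.860); φ = arcsin(p_z) ≈ 59.33°, λ = atan2(p_y, p_x) ≈ -49.41°.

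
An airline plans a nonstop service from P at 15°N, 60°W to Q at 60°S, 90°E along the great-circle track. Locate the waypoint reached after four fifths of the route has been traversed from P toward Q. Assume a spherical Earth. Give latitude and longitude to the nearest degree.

≈ 72°S, 29°E

Write both endpoints as unit vectors p₁, p₂ with components (cos φ cos λ, cos φ sin λ, sin φ).
The central angle between the endpoints is δ = arccos(p₁·p₂) ≈ 2.268 rad (130.0°).
Interpolate at f = 4/5 with slerp weights a = sin((1−f)δ)/sin δ ≈ 0.572, b = sin(fδ)/sin δ ≈ 1.266.
p = a·p₁ + b·p₂ ≈ (0.276, 0.155, -0.949); φ = arcsin(p_z) ≈ -71.54°, λ = atan2(p_y, p_x) ≈ 29.26°.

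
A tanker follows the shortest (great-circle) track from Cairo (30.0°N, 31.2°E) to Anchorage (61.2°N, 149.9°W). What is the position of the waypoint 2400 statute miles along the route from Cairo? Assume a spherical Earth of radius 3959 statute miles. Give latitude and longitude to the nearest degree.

≈ (65°N, 32°E)

Write both endpoints as unit vectors p₁, p₂ with components (cos φ cos λ, cos φ sin λ, sin φ).
The central angle between the endpoints is δ = arccos(p₁·p₂) ≈ 1.550 rad (88.8°). The total great-circle distance is δ·R ≈ 1.550 × 3959 ≈ 6136 mi, so the target fraction is f = 2400/6136 ≈ 0.391.
Interpolate at f ≈ 0.391 with slerp weights a = sin((1−f)δ)/sin δ ≈ 0.810, b = sin(fδ)/sin δ ≈ 0.570.
p = a·p₁ + b·p₂ ≈ (0.362, 0.226, 0.904); φ = arcsin(p_z) ≈ 64.73°, λ = atan2(p_y, p_x) ≈ 31.91°.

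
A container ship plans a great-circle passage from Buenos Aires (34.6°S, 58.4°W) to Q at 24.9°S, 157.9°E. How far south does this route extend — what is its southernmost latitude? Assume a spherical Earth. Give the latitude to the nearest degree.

≈ 62°S

The great circle lies in the plane with unit normal n̂ = (p₁ × p₂)/|p₁ × p₂|.
Here n̂_z ≈ -0.474; the vertex latitude is φ_max = arccos|n̂_z| ≈ 61.7°.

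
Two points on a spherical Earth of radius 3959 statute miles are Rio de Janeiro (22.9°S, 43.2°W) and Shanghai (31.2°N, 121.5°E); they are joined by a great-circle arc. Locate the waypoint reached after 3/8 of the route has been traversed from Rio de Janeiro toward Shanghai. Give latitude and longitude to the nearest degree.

≈ (16°N, 6°E)

Write both endpoints as unit vectors p₁, p₂ with components (cos φ cos λ, cos φ sin λ, sin φ).
The central angle between the endpoints is δ = arccos(p₁·p₂) ≈ 2.864 rad (164.1°).
Interpolate at f = 3/8 with slerp weights a = sin((1−f)δ)/sin δ ≈ 3.557, b = sin(fδ)/sin δ ≈ 3.203.
p = a·p₁ + b·p₂ ≈ (0.957, 0.093, 0.275); φ = arcsin(p_z) ≈ 15.97°, λ = atan2(p_y, p_x) ≈ 5.56°.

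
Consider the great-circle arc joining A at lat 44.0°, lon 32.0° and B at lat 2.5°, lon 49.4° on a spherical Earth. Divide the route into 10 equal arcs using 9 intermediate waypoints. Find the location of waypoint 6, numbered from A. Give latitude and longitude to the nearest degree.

The haversine formula gives a central angle δ ≈ 0.773 rad (44.3°) between the endpoints.
Interpolate at f = 6/10 with slerp weights a = sin((1−f)δ)/sin δ ≈ 0.436, b = sin(fδ)/sin δ ≈ 0.641.
p = a·p₁ + b·p₂ ≈ (0.682, 0.652, 0.331); φ = arcsin(p_z) ≈ 19.31°, λ = atan2(p_y, p_x) ≈ 43.70°.

≈ lat 19°, lon 44°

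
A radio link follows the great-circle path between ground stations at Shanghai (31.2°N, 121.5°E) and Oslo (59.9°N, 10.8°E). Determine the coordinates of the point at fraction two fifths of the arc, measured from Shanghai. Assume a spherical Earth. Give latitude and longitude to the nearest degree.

The haversine formula gives a central angle δ ≈ 1.270 rad (72.8°) between the endpoints.
Interpolate at f = 2/5 with slerp weights a = sin((1−f)δ)/sin δ ≈ 0.723, b = sin(fδ)/sin δ ≈ 0.509.
p = a·p₁ + b·p₂ ≈ (-0.072, 0.575, 0.815); φ = arcsin(p_z) ≈ 54.59°, λ = atan2(p_y, p_x) ≈ 97.15°.

≈ 55°N, 97°E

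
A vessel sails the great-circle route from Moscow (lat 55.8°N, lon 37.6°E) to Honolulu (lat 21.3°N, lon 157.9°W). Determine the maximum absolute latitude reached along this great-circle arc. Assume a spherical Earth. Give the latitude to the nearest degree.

≈ 82°N

The great circle lies in the plane with unit normal n̂ = (p₁ × p₂)/|p₁ × p₂|.
Here n̂_z ≈ +0.143; the vertex latitude is φ_max = arccos|n̂_z| ≈ 81.8°.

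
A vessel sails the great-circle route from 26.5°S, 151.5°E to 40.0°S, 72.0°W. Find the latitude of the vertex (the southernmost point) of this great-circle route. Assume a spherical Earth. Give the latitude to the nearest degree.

The great circle lies in the plane with unit normal n̂ = (p₁ × p₂)/|p₁ × p₂|.
Here n̂_z ≈ +0.483; the vertex latitude is φ_max = arccos|n̂_z| ≈ 61.1°.
Check via Clairaut: cos φ_max = |cos φ₁| · sin C = cos(26.5°)·sin(147.4°) ≈ 0.483, again giving ≈ 61.1°.

≈ 61°S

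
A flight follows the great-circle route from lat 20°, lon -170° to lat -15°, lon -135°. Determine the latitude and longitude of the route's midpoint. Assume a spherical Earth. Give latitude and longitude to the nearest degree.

≈ lat 3°, lon -152°

Write both endpoints as unit vectors p₁, p₂ with components (cos φ cos λ, cos φ sin λ, sin φ).
The central angle between the endpoints is δ = arccos(p₁·p₂) ≈ 0.857 rad (49.1°).
Interpolate at f = 1/2 with slerp weights a = sin((1−f)δ)/sin δ ≈ 0.550, b = sin(fδ)/sin δ ≈ 0.550.
p = a·p₁ + b·p₂ ≈ (-0.884, -0.465, 0.046); φ = arcsin(p_z) ≈ 2.62°, λ = atan2(p_y, p_x) ≈ -152.25°.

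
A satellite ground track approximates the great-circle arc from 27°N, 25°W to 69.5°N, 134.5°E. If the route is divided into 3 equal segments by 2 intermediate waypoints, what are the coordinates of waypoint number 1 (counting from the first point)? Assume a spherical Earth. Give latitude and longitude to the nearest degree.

From cos δ = sin φ₁ sin φ₂ + cos φ₁ cos φ₂ cos Δλ, the central angle is δ ≈ 1.437 rad (82.4°).
Interpolate at f = 1/3 with slerp weights a = sin((1−f)δ)/sin δ ≈ 0.826, b = sin(fδ)/sin δ ≈ 0.465.
p = a·p₁ + b·p₂ ≈ (0.552, -0.195, 0.810); φ = arcsin(p_z) ≈ 54.14°, λ = atan2(p_y, p_x) ≈ -19.41°.

≈ 54°N, 19°W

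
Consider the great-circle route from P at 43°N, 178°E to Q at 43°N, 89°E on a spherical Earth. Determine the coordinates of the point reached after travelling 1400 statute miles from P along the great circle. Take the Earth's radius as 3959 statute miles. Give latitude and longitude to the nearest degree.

≈ 51°N, 151°E

From cos δ = sin φ₁ sin φ₂ + cos φ₁ cos φ₂ cos Δλ, the central angle is δ ≈ 1.076 rad (61.7°). The total great-circle distance is δ·R ≈ 1.076 × 3959 ≈ 4262 mi, so the target fraction is f = 1400/4262 ≈ 0.329.
Interpolate at f ≈ 0.329 with slerp weights a = sin((1−f)δ)/sin δ ≈ 0.751, b = sin(fδ)/sin δ ≈ 0.393.
p = a·p₁ + b·p₂ ≈ (-0.544, 0.307, 0.781); φ = arcsin(p_z) ≈ 51.33°, λ = atan2(p_y, p_x) ≈ 150.58°.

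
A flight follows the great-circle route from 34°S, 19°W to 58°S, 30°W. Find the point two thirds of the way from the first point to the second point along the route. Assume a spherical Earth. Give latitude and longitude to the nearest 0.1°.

Write both endpoints as unit vectors p₁, p₂ with components (cos φ cos λ, cos φ sin λ, sin φ).
The central angle between the endpoints is δ = arccos(p₁·p₂) ≈ 0.438 rad (25.1°).
Interpolate at f = 2/3 with slerp weights a = sin((1−f)δ)/sin δ ≈ 0.343, b = sin(fδ)/sin δ ≈ 0.679.
p = a·p₁ + b·p₂ ≈ (0.580, -0.272, -0.767); φ = arcsin(p_z) ≈ -50.12°, λ = atan2(p_y, p_x) ≈ -25.14°.

≈ 50.1°S, 25.1°W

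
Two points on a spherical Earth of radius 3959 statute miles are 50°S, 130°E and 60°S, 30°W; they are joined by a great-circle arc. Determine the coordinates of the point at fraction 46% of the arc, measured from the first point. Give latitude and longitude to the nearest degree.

≈ 80°S, 98°E

The haversine formula gives a central angle δ ≈ 1.201 rad (68.8°) between the endpoints.
Interpolate at f = 0.46 with slerp weights a = sin((1−f)δ)/sin δ ≈ 0.648, b = sin(fδ)/sin δ ≈ 0.563.
p = a·p₁ + b·p₂ ≈ (-0.024, 0.178, -0.984); φ = arcsin(p_z) ≈ -79.64°, λ = atan2(p_y, p_x) ≈ 97.65°.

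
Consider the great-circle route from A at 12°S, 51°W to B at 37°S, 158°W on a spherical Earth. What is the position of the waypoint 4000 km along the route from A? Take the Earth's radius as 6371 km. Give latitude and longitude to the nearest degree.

≈ 32°S, 83°W

From cos δ = sin φ₁ sin φ₂ + cos φ₁ cos φ₂ cos Δλ, the central angle is δ ≈ 1.674 rad (95.9°). The total great-circle distance is δ·R ≈ 1.674 × 6371 ≈ 10667 km, so the target fraction is f = 4000/10667 ≈ 0.375.
Interpolate at f ≈ 0.375 with slerp weights a = sin((1−f)δ)/sin δ ≈ 0.870, b = sin(fδ)/sin δ ≈ 0.591.
p = a·p₁ + b·p₂ ≈ (0.098, -0.838, -0.536); φ = arcsin(p_z) ≈ -32.44°, λ = atan2(p_y, p_x) ≈ -83.30°.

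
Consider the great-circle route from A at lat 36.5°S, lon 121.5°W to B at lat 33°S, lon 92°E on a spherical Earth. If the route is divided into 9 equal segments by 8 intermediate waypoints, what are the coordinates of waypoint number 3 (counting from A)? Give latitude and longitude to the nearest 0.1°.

The haversine formula gives a central angle δ ≈ 1.811 rad (103.8°) between the endpoints.
Interpolate at f = 3/9 with slerp weights a = sin((1−f)δ)/sin δ ≈ 0.962, b = sin(fδ)/sin δ ≈ 0.585.
p = a·p₁ + b·p₂ ≈ (-0.421, -0.170, -0.891); φ = arcsin(p_z) ≈ -62.98°, λ = atan2(p_y, p_x) ≈ -158.06°.

≈ lat 63.0°S, lon 158.1°W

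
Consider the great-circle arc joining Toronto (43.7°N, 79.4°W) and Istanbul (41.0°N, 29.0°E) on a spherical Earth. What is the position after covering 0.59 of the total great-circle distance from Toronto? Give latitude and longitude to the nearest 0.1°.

Convert each endpoint to a unit vector on the sphere (x = cos φ cos λ, y = cos φ sin λ, z = sin φ).
The central angle between the endpoints is δ = arccos(p₁·p₂) ≈ 1.286 rad (73.7°).
Interpolate at f = 0.59 with slerp weights a = sin((1−f)δ)/sin δ ≈ 0.524, b = sin(fδ)/sin δ ≈ 0.717.
p = a·p₁ + b·p₂ ≈ (0.543, -0.110, 0.833); φ = arcsin(p_z) ≈ 56.36°, λ = atan2(p_y, p_x) ≈ -11.48°.

≈ 56.4°N, 11.5°W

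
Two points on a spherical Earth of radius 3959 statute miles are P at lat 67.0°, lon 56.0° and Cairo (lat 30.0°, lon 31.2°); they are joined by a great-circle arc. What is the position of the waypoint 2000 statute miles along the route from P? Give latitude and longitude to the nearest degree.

≈ lat 41°, lon 35°

Write both endpoints as unit vectors p₁, p₂ with components (cos φ cos λ, cos φ sin λ, sin φ).
The central angle between the endpoints is δ = arccos(p₁·p₂) ≈ 0.696 rad (39.9°). The total great-circle distance is δ·R ≈ 0.696 × 3959 ≈ 2755 mi, so the target fraction is f = 2000/2755 ≈ 0.726.
Interpolate at f ≈ 0.726 with slerp weights a = sin((1−f)δ)/sin δ ≈ 0.296, b = sin(fδ)/sin δ ≈ 0.755.
p = a·p₁ + b·p₂ ≈ (0.624, 0.434, 0.650); φ = arcsin(p_z) ≈ 40.52°, λ = atan2(p_y, p_x) ≈ 34.86°.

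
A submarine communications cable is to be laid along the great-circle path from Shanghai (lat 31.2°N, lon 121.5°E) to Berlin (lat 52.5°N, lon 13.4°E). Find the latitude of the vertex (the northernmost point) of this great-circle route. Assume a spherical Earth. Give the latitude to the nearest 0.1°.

The great circle lies in the plane with unit normal n̂ = (p₁ × p₂)/|p₁ × p₂|.
Here n̂_z ≈ -0.511; the vertex latitude is φ_max = arccos|n̂_z| ≈ 59.3°.
Check via Clairaut: cos φ_max = |cos φ₁| · sin C = cos(31.2°)·sin(36.7°) ≈ 0.511, again giving ≈ 59.3°.

≈ 59.3°N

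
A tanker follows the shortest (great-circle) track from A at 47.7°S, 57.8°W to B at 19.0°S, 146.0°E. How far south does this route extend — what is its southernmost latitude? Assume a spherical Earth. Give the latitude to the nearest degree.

≈ 74°S

The great circle lies in the plane with unit normal n̂ = (p₁ × p₂)/|p₁ × p₂|.
Here n̂_z ≈ -0.273; the vertex latitude is φ_max = arccos|n̂_z| ≈ 74.1°.
Check via Clairaut: cos φ_max = |cos φ₁| · sin C = cos(47.7°)·sin(156.0°) ≈ 0.273, again giving ≈ 74.1°.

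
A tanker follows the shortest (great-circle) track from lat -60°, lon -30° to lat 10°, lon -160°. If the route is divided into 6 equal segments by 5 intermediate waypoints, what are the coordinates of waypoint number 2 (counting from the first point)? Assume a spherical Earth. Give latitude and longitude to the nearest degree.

≈ lat -57°, lon -109°

The haversine formula gives a central angle δ ≈ 2.057 rad (117.8°) between the endpoints.
Interpolate at f = 2/6 with slerp weights a = sin((1−f)δ)/sin δ ≈ 1.108, b = sin(fδ)/sin δ ≈ 0.716.
p = a·p₁ + b·p₂ ≈ (-0.183, -0.518, -0.836); φ = arcsin(p_z) ≈ -56.67°, λ = atan2(p_y, p_x) ≈ -109.41°.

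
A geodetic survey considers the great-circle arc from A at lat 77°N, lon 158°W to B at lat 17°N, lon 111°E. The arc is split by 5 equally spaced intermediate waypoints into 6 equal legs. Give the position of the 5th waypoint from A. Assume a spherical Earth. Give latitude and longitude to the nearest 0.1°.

Write both endpoints as unit vectors p₁, p₂ with components (cos φ cos λ, cos φ sin λ, sin φ).
The central angle between the endpoints is δ = arccos(p₁·p₂) ≈ 1.286 rad (73.7°).
Interpolate at f = 5/6 with slerp weights a = sin((1−f)δ)/sin δ ≈ 0.222, b = sin(fδ)/sin δ ≈ 0.915.
p = a·p₁ + b·p₂ ≈ (-0.360, 0.798, 0.483); φ = arcsin(p_z) ≈ 28.91°, λ = atan2(p_y, p_x) ≈ 114.26°.

≈ lat 28.9°N, lon 114.3°E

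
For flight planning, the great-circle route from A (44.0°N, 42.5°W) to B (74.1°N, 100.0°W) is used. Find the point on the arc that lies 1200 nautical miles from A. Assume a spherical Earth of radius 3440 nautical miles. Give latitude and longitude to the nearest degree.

≈ (62°N, 58°W)

Convert each endpoint to a unit vector on the sphere (x = cos φ cos λ, y = cos φ sin λ, z = sin φ).
The central angle between the endpoints is δ = arccos(p₁·p₂) ≈ 0.686 rad (39.3°). The total great-circle distance is δ·R ≈ 0.686 × 3440 ≈ 2359 nmi, so the target fraction is f = 1200/2359 ≈ 0.509.
Interpolate at f ≈ 0.509 with slerp weights a = sin((1−f)δ)/sin δ ≈ 0.522, b = sin(fδ)/sin δ ≈ 0.540.
p = a·p₁ + b·p₂ ≈ (0.251, -0.399, 0.882); φ = arcsin(p_z) ≈ 61.85°, λ = atan2(p_y, p_x) ≈ -57.83°.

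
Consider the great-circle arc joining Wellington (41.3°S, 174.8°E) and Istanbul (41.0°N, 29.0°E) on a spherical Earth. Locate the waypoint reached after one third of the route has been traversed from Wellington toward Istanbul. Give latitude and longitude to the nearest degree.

≈ (18°S, 121°E)

Convert each endpoint to a unit vector on the sphere (x = cos φ cos λ, y = cos φ sin λ, z = sin φ).
The central angle between the endpoints is δ = arccos(p₁·p₂) ≈ 2.695 rad (154.4°).
Interpolate at f = 1/3 with slerp weights a = sin((1−f)δ)/sin δ ≈ 2.257, b = sin(fδ)/sin δ ≈ 1.811.
p = a·p₁ + b·p₂ ≈ (-0.493, 0.816, -0.301); φ = arcsin(p_z) ≈ -17.52°, λ = atan2(p_y, p_x) ≈ 121.11°.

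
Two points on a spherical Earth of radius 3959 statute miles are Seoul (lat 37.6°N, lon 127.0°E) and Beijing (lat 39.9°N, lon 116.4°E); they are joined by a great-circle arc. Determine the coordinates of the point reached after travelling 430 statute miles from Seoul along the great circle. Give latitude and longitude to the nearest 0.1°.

Convert each endpoint to a unit vector on the sphere (x = cos φ cos λ, y = cos φ sin λ, z = sin φ).
The central angle between the endpoints is δ = arccos(p₁·p₂) ≈ 0.150 rad (8.6°). The total great-circle distance is δ·R ≈ 0.150 × 3959 ≈ 592 mi, so the target fraction is f = 430/592 ≈ 0.726.
Interpolate at f ≈ 0.726 with slerp weights a = sin((1−f)δ)/sin δ ≈ 0.275, b = sin(fδ)/sin δ ≈ 0.727.
p = a·p₁ + b·p₂ ≈ (-0.379, 0.674, 0.634); φ = arcsin(p_z) ≈ 39.37°, λ = atan2(p_y, p_x) ≈ 119.37°.

≈ lat 39.4°N, lon 119.4°E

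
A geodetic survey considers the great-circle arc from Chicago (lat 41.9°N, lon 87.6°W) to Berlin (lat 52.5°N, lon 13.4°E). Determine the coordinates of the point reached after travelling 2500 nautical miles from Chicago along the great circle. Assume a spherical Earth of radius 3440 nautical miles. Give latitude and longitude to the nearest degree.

≈ lat 60°N, lon 25°W

The haversine formula gives a central angle δ ≈ 1.111 rad (63.7°) between the endpoints. The total great-circle distance is δ·R ≈ 1.111 × 3440 ≈ 3823 nmi, so the target fraction is f = 2500/3823 ≈ 0.654.
Interpolate at f ≈ 0.654 with slerp weights a = sin((1−f)δ)/sin δ ≈ 0.419, b = sin(fδ)/sin δ ≈ 0.741.
p = a·p₁ + b·p₂ ≈ (0.452, -0.207, 0.868); φ = arcsin(p_z) ≈ 60.19°, λ = atan2(p_y, p_x) ≈ -24.58°.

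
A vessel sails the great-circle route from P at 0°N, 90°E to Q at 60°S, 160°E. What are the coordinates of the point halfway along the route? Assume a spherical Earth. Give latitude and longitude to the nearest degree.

Write both endpoints as unit vectors p₁, p₂ with components (cos φ cos λ, cos φ sin λ, sin φ).
The central angle between the endpoints is δ = arccos(p₁·p₂) ≈ 1.399 rad (80.2°).
Interpolate at f = 1/2 with slerp weights a = sin((1−f)δ)/sin δ ≈ 0.653, b = sin(fδ)/sin δ ≈ 0.653.
p = a·p₁ + b·p₂ ≈ (-0.307, 0.765, -0.566); φ = arcsin(p_z) ≈ -34.46°, λ = atan2(p_y, p_x) ≈ 111.86°.

≈ 34°S, 112°E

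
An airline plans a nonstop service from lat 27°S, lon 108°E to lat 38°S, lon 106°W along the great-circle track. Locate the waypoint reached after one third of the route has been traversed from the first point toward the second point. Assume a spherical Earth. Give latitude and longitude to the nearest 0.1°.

The haversine formula gives a central angle δ ≈ 1.878 rad (107.6°) between the endpoints.
Interpolate at f = 1/3 with slerp weights a = sin((1−f)δ)/sin δ ≈ 0.996, b = sin(fδ)/sin δ ≈ 0.615.
p = a·p₁ + b·p₂ ≈ (-0.408, 0.379, -0.831); φ = arcsin(p_z) ≈ -56.18°, λ = atan2(p_y, p_x) ≈ 137.13°.

≈ lat 56.2°S, lon 137.1°E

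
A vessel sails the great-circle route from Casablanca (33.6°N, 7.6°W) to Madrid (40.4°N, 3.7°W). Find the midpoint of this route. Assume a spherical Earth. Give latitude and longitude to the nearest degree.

≈ 37°N, 6°W

The haversine formula gives a central angle δ ≈ 0.131 rad (7.5°) between the endpoints.
Interpolate at f = 1/2 with slerp weights a = sin((1−f)δ)/sin δ ≈ 0.501, b = sin(fδ)/sin δ ≈ 0.501.
p = a·p₁ + b·p₂ ≈ (0.794, -0.080, 0.602); φ = arcsin(p_z) ≈ 37.02°, λ = atan2(p_y, p_x) ≈ -5.74°.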